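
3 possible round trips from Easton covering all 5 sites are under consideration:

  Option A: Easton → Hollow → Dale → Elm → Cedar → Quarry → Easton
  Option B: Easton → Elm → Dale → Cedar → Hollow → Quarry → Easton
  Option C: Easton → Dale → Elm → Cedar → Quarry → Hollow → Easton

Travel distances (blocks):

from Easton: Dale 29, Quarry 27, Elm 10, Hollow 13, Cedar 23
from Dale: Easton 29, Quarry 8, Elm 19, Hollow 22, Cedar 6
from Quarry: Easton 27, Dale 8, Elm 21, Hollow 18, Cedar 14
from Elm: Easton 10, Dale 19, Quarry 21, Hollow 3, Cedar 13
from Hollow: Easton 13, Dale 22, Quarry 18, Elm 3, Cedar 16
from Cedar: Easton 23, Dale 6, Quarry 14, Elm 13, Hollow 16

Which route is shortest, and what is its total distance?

Option A: 13 + 22 + 19 + 13 + 14 + 27 = 108
Option B: 10 + 19 + 6 + 16 + 18 + 27 = 96
Option C: 29 + 19 + 13 + 14 + 18 + 13 = 106

Shortest is Option B, total 96 blocks.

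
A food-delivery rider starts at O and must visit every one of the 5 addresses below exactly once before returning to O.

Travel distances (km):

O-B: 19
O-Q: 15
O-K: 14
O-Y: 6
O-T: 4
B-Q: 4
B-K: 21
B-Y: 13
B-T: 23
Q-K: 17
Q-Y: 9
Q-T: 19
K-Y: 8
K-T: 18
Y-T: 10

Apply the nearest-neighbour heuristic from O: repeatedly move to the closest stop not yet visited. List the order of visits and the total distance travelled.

62 km along O → T → Y → K → Q → B → O.

At O the remaining stops are T 4, Y 6, K 14, Q 15, B 19; go to T.
At T the remaining stops are Y 10, K 18, Q 19, B 23; go to Y.
At Y the remaining stops are K 8, Q 9, B 13; go to K.
At K the remaining stops are Q 17, B 21; go to Q.
At Q the remaining stops are B 4; go to B.
Return B→O: 19.
Total = 4 + 10 + 8 + 17 + 4 + 19 = 62.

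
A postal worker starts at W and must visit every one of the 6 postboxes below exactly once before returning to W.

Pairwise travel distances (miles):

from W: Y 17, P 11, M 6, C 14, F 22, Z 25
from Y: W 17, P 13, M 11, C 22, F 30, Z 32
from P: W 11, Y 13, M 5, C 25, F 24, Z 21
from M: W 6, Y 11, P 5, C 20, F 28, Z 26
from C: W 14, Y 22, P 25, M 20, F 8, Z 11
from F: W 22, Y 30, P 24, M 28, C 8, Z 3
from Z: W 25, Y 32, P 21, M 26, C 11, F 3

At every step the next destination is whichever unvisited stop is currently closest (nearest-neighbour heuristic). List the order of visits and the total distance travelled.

At W the remaining stops are M 6, P 11, C 14, Y 17, F 22, Z 25; go to M.
At M the remaining stops are P 5, Y 11, C 20, Z 26, F 28; go to P.
At P the remaining stops are Y 13, Z 21, F 24, C 25; go to Y.
At Y the remaining stops are C 22, F 30, Z 32; go to C.
At C the remaining stops are F 8, Z 11; go to F.
At F the remaining stops are Z 3; go to Z.
Return Z→W: 25.
Total = 6 + 5 + 13 + 22 + 8 + 3 + 25 = 82.

Total distance 82 miles via the nearest-neighbour route W → M → P → Y → C → F → Z → W.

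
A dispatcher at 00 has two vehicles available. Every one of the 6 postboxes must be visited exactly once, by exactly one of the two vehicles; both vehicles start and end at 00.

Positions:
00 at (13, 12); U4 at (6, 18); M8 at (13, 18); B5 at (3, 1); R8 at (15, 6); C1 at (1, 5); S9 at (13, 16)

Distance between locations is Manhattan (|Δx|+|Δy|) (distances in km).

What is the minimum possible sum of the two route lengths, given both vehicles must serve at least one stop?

Try each way of splitting the stops between the two vehicles (each non-empty) and, for each split, find the best tour for each vehicle:
  {U4} + {M8, B5, R8, C1, S9}: 26 + 62 = 88
  {M8} + {U4, B5, R8, C1, S9}: 12 + 62 = 74
  {U4, M8} + {B5, R8, C1, S9}: 26 + 58 = 84
  {B5} + {U4, M8, R8, C1, S9}: 42 + 54 = 96
  {U4, B5} + {M8, R8, C1, S9}: 54 + 54 = 108
  {M8, B5} + {U4, R8, C1, S9}: 54 + 54 = 108
  … (31 splits in total)
  {U4, M8, B5, R8, C1} + {S9}: 62 + 8 = 70  ← best
Best: vehicle 1 00 → M8 → U4 → B5 → C1 → R8 → 00 = 62; vehicle 2 00 → S9 → 00 = 8; combined 70.

Minimum combined distance: 70 km.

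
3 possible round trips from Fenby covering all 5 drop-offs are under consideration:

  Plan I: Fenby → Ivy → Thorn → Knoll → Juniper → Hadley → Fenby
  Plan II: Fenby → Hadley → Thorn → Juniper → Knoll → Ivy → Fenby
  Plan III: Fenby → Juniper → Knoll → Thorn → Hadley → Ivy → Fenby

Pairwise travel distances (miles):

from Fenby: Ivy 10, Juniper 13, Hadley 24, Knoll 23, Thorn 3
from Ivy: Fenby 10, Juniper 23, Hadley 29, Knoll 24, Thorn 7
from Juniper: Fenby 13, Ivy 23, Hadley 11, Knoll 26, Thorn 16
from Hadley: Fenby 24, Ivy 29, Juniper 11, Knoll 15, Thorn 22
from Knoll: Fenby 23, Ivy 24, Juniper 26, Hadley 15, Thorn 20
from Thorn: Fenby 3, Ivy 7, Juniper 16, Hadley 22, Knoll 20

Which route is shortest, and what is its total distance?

98 miles — Plan I is the shortest.

Plan I: 10 + 7 + 20 + 26 + 11 + 24 = 98
Plan II: 24 + 22 + 16 + 26 + 24 + 10 = 122
Plan III: 13 + 26 + 20 + 22 + 29 + 10 = 120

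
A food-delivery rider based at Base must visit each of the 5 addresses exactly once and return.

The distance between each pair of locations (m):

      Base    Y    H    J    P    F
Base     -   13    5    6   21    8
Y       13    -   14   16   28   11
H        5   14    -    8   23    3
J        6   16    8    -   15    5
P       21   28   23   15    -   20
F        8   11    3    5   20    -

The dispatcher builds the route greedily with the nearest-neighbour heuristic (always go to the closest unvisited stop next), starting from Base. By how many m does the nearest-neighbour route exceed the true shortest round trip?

1 m longer than the optimal tour.

Base: H=5, J=6, F=8, Y=13, P=21 ⇒ H
H: F=3, J=8, Y=14, P=23 ⇒ F
F: J=5, Y=11, P=20 ⇒ J
J: P=15, Y=16 ⇒ P
P: Y=28 ⇒ Y
NN route Base → H → F → J → P → Y → Base costs 69.
Optimal: Base → H → F → Y → P → J → Base costs 68 (by enumerating all 60 distinct tours).
Excess = 69 − 68 = 1.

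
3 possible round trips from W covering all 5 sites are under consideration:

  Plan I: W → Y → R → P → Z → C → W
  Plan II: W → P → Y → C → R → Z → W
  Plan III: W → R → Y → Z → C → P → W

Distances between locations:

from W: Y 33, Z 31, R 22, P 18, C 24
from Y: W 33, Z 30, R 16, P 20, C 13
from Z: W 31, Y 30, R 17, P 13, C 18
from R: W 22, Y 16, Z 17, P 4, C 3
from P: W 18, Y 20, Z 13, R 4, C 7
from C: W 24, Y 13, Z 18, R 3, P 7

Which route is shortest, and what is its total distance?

Plan I: 33 + 16 + 4 + 13 + 18 + 24 = 108
Plan II: 18 + 20 + 13 + 3 + 17 + 31 = 102
Plan III: 22 + 16 + 30 + 18 + 7 + 18 = 111

102 — Plan II is the shortest.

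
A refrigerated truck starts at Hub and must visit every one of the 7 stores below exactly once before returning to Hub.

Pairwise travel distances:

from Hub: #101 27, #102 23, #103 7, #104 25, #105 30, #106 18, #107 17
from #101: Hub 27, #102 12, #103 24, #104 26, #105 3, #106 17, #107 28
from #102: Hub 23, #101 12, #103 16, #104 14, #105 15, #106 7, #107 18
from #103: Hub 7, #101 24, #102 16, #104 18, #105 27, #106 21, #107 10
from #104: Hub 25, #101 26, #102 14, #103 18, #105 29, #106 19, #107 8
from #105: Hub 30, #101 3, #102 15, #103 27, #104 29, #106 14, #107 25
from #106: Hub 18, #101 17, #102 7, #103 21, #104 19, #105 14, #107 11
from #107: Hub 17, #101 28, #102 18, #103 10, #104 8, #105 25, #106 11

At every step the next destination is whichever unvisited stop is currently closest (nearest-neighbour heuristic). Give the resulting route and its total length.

From Hub: distances to unvisited — #103=7, #107=17, #106=18, #102=23, #104=25, #101=27, #105=30. Nearest is #103 (7).
From #103: distances to unvisited — #107=10, #102=16, #104=18, #106=21, #101=24, #105=27. Nearest is #107 (10).
From #107: distances to unvisited — #104=8, #106=11, #102=18, #105=25, #101=28. Nearest is #104 (8).
From #104: distances to unvisited — #102=14, #106=19, #101=26, #105=29. Nearest is #102 (14).
From #102: distances to unvisited — #106=7, #101=12, #105=15. Nearest is #106 (7).
From #106: distances to unvisited — #105=14, #101=17. Nearest is #105 (14).
From #105: distances to unvisited — #101=3. Nearest is #101 (3).
Return #101→Hub: 27.
Total = 7 + 10 + 8 + 14 + 7 + 14 + 3 + 27 = 90.

Total distance 90 via the nearest-neighbour route Hub → #103 → #107 → #104 → #102 → #106 → #105 → #101 → Hub.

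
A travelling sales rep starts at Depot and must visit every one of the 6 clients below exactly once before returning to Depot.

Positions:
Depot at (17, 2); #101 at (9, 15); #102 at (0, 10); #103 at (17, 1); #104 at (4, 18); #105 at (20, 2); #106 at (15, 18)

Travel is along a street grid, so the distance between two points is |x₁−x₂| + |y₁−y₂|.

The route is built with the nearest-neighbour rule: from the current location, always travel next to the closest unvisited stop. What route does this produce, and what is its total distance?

Nearest-neighbour total = 80; route Depot → #103 → #105 → #106 → #101 → #104 → #102 → Depot.

From Depot: distances to unvisited — #103=1, #105=3, #106=18, #101=21, #102=25, #104=29. Nearest is #103 (1).
From #103: distances to unvisited — #105=4, #106=19, #101=22, #102=26, #104=30. Nearest is #105 (4).
From #105: distances to unvisited — #106=21, #101=24, #102=28, #104=32. Nearest is #106 (21).
From #106: distances to unvisited — #101=9, #104=11, #102=23. Nearest is #101 (9).
From #101: distances to unvisited — #104=8, #102=14. Nearest is #104 (8).
From #104: distances to unvisited — #102=12. Nearest is #102 (12).
Return #102→Depot: 25.
Total = 1 + 4 + 21 + 9 + 8 + 12 + 25 = 80.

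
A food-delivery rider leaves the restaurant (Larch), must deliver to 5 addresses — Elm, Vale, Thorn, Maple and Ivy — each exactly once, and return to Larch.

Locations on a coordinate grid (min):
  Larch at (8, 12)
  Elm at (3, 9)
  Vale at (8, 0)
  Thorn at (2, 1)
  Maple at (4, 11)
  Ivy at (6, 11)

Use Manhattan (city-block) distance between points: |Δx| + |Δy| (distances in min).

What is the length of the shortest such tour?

Shortest round trip = 36 min.

With 5 stops there are 5!/2 = 60 distinct round trips (a route and its reverse cost the same).
Larch → Elm → Vale → Thorn → Maple → Ivy → Larch: 8+14+7+12+2+3 = 46
Larch → Elm → Vale → Thorn → Ivy → Maple → Larch: 8+14+7+14+2+5 = 50
Larch → Elm → Vale → Maple → Thorn → Ivy → Larch: 8+14+15+12+14+3 = 66
Larch → Elm → Vale → Maple → Ivy → Thorn → Larch: 8+14+15+2+14+17 = 70
Larch → Elm → Vale → Ivy → Thorn → Maple → Larch: 8+14+13+14+12+5 = 66
Larch → Elm → Vale → Ivy → Maple → Thorn → Larch: 8+14+13+2+12+17 = 66
Larch → Elm → Thorn → Vale → Maple → Ivy → Larch: 8+9+7+15+2+3 = 44
Larch → Elm → Thorn → Vale → Ivy → Maple → Larch: 8+9+7+13+2+5 = 44
Larch → Elm → Thorn → Maple → Vale → Ivy → Larch: 8+9+12+15+13+3 = 60
Larch → Elm → Thorn → Maple → Ivy → Vale → Larch: 8+9+12+2+13+12 = 56
Larch → Elm → Thorn → Ivy → Vale → Maple → Larch: 8+9+14+13+15+5 = 64
Larch → Elm → Thorn → Ivy → Maple → Vale → Larch: 8+9+14+2+15+12 = 60
Larch → Elm → Maple → Vale → Thorn → Ivy → Larch: 8+3+15+7+14+3 = 50
Larch → Elm → Maple → Vale → Ivy → Thorn → Larch: 8+3+15+13+14+17 = 70
… (46 more)
Larch → Vale → Thorn → Elm → Maple → Ivy → Larch: 12+7+9+3+2+3 = 36  ← best
The minimum is 36.
One optimal route: Larch → Vale → Thorn → Elm → Maple → Ivy → Larch (or its reverse).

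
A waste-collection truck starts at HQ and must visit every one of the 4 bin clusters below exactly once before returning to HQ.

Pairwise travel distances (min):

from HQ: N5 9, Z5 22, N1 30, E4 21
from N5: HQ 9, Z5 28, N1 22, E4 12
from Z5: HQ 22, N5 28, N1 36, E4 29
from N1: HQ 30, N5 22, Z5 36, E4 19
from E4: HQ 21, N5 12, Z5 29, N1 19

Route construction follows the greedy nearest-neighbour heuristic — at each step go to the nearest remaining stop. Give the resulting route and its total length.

98 min along HQ → N5 → E4 → N1 → Z5 → HQ.

From HQ: distances to unvisited — N5=9, E4=21, Z5=22, N1=30. Nearest is N5 (9).
From N5: distances to unvisited — E4=12, N1=22, Z5=28. Nearest is E4 (12).
From E4: distances to unvisited — N1=19, Z5=29. Nearest is N1 (19).
From N1: distances to unvisited — Z5=36. Nearest is Z5 (36).
Return Z5→HQ: 22.
Total = 9 + 12 + 19 + 36 + 22 = 98.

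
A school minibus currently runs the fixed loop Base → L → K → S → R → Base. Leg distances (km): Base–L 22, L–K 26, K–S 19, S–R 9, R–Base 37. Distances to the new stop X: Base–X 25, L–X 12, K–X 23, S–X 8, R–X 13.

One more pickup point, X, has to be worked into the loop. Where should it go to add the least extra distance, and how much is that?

Minimum extra distance: 1 km, inserting X between R and Base.

Insertion cost between consecutive stops i–j is d(i,X) + d(X,j) − d(i,j):
  between Base and L: 25 + 12 − 22 = 15
  between L and K: 12 + 23 − 26 = 9
  between K and S: 23 + 8 − 19 = 12
  between S and R: 8 + 13 − 9 = 12
  between R and Base: 13 + 25 − 37 = 1
Cheapest insertion is between R and Base, adding 1.
New total = 113 + 1 = 114.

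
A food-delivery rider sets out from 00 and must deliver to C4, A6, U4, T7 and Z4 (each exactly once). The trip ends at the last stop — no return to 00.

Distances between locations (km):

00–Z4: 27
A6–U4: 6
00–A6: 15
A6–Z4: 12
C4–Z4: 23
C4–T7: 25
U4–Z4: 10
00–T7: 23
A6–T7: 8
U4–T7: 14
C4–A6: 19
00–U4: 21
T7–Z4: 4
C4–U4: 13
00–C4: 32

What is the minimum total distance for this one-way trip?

There are 5! = 120 possible orderings.
00 - C4 - A6 - U4 - T7 - Z4: 32+19+6+14+4 = 75
00 - C4 - A6 - U4 - Z4 - T7: 32+19+6+10+4 = 71
00 - C4 - A6 - T7 - U4 - Z4: 32+19+8+14+10 = 83
00 - C4 - A6 - T7 - Z4 - U4: 32+19+8+4+10 = 73
00 - C4 - A6 - Z4 - U4 - T7: 32+19+12+10+14 = 87
00 - C4 - A6 - Z4 - T7 - U4: 32+19+12+4+14 = 81
00 - C4 - U4 - A6 - T7 - Z4: 32+13+6+8+4 = 63
00 - C4 - U4 - A6 - Z4 - T7: 32+13+6+12+4 = 67
00 - C4 - U4 - T7 - A6 - Z4: 32+13+14+8+12 = 79
00 - C4 - U4 - T7 - Z4 - A6: 32+13+14+4+12 = 75
00 - C4 - U4 - Z4 - A6 - T7: 32+13+10+12+8 = 75
00 - C4 - U4 - Z4 - T7 - A6: 32+13+10+4+8 = 67
00 - C4 - T7 - A6 - U4 - Z4: 32+25+8+6+10 = 81
00 - C4 - T7 - A6 - Z4 - U4: 32+25+8+12+10 = 87
… (106 more)
00 - A6 - T7 - Z4 - U4 - C4: 15+8+4+10+13 = 50  ← best
The minimum is 50.
One shortest path: 00 → A6 → T7 → Z4 → U4 → C4.

50 km — the minimum one-way total.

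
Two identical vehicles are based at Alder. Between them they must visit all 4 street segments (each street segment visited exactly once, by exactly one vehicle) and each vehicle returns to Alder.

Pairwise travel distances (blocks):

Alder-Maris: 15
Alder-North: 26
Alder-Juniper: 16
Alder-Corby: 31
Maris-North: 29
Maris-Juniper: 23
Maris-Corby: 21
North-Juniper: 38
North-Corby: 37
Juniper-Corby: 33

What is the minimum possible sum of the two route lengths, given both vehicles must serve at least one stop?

Minimum combined distance: 131 blocks.

Try each way of splitting the stops between the two vehicles (each non-empty) and, for each split, find the best tour for each vehicle:
  {Maris} + {North, Juniper, Corby}: 30 + 112 = 142
  {North} + {Maris, Juniper, Corby}: 52 + 85 = 137
  {Maris, North} + {Juniper, Corby}: 70 + 80 = 150
  {Juniper} + {Maris, North, Corby}: 32 + 99 = 131
  {Maris, Juniper} + {North, Corby}: 54 + 94 = 148
  {North, Juniper} + {Maris, Corby}: 80 + 67 = 147
  … (7 splits in total)
Best: vehicle 1 Alder → Juniper → Alder = 32; vehicle 2 Alder → Maris → Corby → North → Alder = 99; combined 131.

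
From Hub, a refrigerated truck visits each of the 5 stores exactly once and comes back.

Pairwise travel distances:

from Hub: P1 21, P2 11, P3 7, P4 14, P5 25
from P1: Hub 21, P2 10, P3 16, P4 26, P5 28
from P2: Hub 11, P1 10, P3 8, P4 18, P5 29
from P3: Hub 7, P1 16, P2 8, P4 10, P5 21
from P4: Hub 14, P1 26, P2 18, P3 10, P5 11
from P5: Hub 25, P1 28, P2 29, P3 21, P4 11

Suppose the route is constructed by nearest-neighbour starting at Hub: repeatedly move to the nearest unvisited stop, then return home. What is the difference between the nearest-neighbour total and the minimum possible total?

Hub: P3=7, P2=11, P4=14, P1=21, P5=25 ⇒ P3
P3: P2=8, P4=10, P1=16, P5=21 ⇒ P2
P2: P1=10, P4=18, P5=29 ⇒ P1
P1: P4=26, P5=28 ⇒ P4
P4: P5=11 ⇒ P5
NN route Hub → P3 → P2 → P1 → P4 → P5 → Hub costs 87.
Optimal: Hub → P2 → P1 → P5 → P4 → P3 → Hub costs 77 (by enumerating all 60 distinct tours).
Excess = 87 − 77 = 10.

10 longer than the optimal tour.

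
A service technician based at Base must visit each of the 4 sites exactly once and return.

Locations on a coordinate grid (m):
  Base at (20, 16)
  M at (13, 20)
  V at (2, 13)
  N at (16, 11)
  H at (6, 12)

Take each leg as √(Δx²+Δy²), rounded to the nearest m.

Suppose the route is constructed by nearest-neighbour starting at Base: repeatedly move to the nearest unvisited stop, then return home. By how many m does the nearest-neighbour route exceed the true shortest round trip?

7 m longer than the optimal tour.

Base: N=6, M=8, H=15, V=18 ⇒ N
N: M=9, H=10, V=14 ⇒ M
M: H=11, V=13 ⇒ H
H: V=4 ⇒ V
NN route Base → N → M → H → V → Base costs 48.
Optimal: Base → M → V → H → N → Base costs 41 (by enumerating all 12 distinct tours).
Excess = 48 − 41 = 7.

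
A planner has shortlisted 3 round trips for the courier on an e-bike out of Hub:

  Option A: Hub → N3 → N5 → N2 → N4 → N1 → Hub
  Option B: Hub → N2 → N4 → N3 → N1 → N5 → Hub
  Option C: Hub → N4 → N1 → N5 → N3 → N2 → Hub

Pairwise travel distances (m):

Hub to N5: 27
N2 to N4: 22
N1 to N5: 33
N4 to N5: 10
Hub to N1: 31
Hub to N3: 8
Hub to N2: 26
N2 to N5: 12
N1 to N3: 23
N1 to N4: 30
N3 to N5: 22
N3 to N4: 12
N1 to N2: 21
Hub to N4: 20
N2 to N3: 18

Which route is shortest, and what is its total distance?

Shortest is Option A, total 125 m.

Option A: 8 + 22 + 12 + 22 + 30 + 31 = 125
Option B: 26 + 22 + 12 + 23 + 33 + 27 = 143
Option C: 20 + 30 + 33 + 22 + 18 + 26 = 149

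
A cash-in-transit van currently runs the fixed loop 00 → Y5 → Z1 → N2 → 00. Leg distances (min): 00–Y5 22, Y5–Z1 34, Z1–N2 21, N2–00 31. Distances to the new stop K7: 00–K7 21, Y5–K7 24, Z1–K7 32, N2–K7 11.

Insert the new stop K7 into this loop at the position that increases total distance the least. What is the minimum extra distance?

+1 min — insert K7 between N2 and 00.

Insertion cost between consecutive stops i–j is d(i,K7) + d(K7,j) − d(i,j):
  between 00 and Y5: 21 + 24 − 22 = 23
  between Y5 and Z1: 24 + 32 − 34 = 22
  between Z1 and N2: 32 + 11 − 21 = 22
  between N2 and 00: 11 + 21 − 31 = 1
Cheapest insertion is between N2 and 00, adding 1.
New total = 108 + 1 = 109.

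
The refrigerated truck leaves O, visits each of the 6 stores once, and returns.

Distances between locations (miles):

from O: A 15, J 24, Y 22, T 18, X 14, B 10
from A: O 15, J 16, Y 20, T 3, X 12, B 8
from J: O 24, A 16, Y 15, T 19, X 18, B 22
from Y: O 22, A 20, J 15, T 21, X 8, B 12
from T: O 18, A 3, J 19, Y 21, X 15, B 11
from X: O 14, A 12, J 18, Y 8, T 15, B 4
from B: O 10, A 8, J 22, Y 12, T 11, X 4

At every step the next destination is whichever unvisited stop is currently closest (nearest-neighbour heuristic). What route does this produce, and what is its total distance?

74 miles along O → B → X → Y → J → A → T → O.

From O: distances to unvisited — B=10, X=14, A=15, T=18, Y=22, J=24. Nearest is B (10).
From B: distances to unvisited — X=4, A=8, T=11, Y=12, J=22. Nearest is X (4).
From X: distances to unvisited — Y=8, A=12, T=15, J=18. Nearest is Y (8).
From Y: distances to unvisited — J=15, A=20, T=21. Nearest is J (15).
From J: distances to unvisited — A=16, T=19. Nearest is A (16).
From A: distances to unvisited — T=3. Nearest is T (3).
Return T→O: 18.
Total = 10 + 4 + 8 + 15 + 16 + 3 + 18 = 74.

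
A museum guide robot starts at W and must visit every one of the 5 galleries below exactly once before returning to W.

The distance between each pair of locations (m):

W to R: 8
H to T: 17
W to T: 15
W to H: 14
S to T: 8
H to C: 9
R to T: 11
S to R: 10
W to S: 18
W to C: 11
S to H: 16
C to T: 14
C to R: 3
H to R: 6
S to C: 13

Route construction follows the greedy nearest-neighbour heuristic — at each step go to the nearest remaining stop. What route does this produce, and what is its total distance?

59 m along W → R → C → H → S → T → W.

At W the remaining stops are R 8, C 11, H 14, T 15, S 18; go to R.
At R the remaining stops are C 3, H 6, S 10, T 11; go to C.
At C the remaining stops are H 9, S 13, T 14; go to H.
At H the remaining stops are S 16, T 17; go to S.
At S the remaining stops are T 8; go to T.
Return T→W: 15.
Total = 8 + 3 + 9 + 16 + 8 + 15 = 59.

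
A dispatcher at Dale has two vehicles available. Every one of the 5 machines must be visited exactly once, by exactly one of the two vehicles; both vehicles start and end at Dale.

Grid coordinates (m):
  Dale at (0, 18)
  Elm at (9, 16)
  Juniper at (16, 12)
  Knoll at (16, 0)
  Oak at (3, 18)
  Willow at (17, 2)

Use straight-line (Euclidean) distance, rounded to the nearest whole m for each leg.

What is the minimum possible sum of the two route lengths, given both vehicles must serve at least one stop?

There are 2^4 − 1 = 15 ways to divide the 5 stops into two non-empty groups. For each, the best each vehicle can do is its own shortest tour through its group:
  {Elm} + {Juniper, Knoll, Oak, Willow}: 18 + 53 = 71
  {Juniper} + {Elm, Knoll, Oak, Willow}: 34 + 51 = 85
  {Elm, Juniper} + {Knoll, Oak, Willow}: 34 + 50 = 84
  {Knoll} + {Elm, Juniper, Oak, Willow}: 48 + 50 = 98
  {Elm, Knoll} + {Juniper, Oak, Willow}: 50 + 50 = 100
  {Juniper, Knoll} + {Elm, Oak, Willow}: 53 + 48 = 101
  … (15 splits in total)
  {Oak} + {Elm, Juniper, Knoll, Willow}: 6 + 53 = 59  ← best
Best: vehicle 1 Dale → Oak → Dale = 6; vehicle 2 Dale → Elm → Juniper → Willow → Knoll → Dale = 53; combined 59.

59 m — the smallest possible combined total.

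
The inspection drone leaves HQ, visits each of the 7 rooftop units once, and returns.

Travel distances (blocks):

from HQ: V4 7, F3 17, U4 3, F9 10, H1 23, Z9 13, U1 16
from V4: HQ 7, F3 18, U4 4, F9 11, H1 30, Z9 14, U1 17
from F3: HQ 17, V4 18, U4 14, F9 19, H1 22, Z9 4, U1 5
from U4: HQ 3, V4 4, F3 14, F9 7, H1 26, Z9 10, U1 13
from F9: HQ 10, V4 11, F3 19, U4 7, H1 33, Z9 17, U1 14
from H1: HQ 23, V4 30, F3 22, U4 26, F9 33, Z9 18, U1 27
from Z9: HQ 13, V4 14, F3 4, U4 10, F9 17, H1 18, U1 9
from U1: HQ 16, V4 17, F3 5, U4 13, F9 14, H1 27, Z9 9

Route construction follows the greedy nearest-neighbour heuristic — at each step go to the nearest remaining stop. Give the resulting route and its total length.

HQ → [U4:3 / V4:7 / F9:10 / Z9:13 / U1:16 / F3:17 / H1:23] → U4 (3)
U4 → [V4:4 / F9:7 / Z9:10 / U1:13 / F3:14 / H1:26] → V4 (4)
V4 → [F9:11 / Z9:14 / U1:17 / F3:18 / H1:30] → F9 (11)
F9 → [U1:14 / Z9:17 / F3:19 / H1:33] → U1 (14)
U1 → [F3:5 / Z9:9 / H1:27] → F3 (5)
F3 → [Z9:4 / H1:22] → Z9 (4)
Z9 → [H1:18] → H1 (18)
Return H1→HQ: 23.
Total = 3 + 4 + 11 + 14 + 5 + 4 + 18 + 23 = 82.

Nearest-neighbour total = 82 blocks; route HQ → U4 → V4 → F9 → U1 → F3 → Z9 → H1 → HQ.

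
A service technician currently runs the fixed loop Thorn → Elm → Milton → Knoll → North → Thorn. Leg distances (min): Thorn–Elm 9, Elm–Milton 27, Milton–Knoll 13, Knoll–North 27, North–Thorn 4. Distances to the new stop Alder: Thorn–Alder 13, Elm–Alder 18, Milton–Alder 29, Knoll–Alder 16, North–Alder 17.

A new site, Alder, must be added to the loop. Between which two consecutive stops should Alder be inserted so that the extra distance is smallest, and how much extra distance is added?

Insertion cost between consecutive stops i–j is d(i,Alder) + d(Alder,j) − d(i,j):
  between Thorn and Elm: 13 + 18 − 9 = 22
  between Elm and Milton: 18 + 29 − 27 = 20
  between Milton and Knoll: 29 + 16 − 13 = 32
  between Knoll and North: 16 + 17 − 27 = 6
  between North and Thorn: 17 + 13 − 4 = 26
Cheapest insertion is between Knoll and North, adding 6.
New total = 80 + 6 = 86.

Adding 6 min by placing Alder on the Knoll–North leg.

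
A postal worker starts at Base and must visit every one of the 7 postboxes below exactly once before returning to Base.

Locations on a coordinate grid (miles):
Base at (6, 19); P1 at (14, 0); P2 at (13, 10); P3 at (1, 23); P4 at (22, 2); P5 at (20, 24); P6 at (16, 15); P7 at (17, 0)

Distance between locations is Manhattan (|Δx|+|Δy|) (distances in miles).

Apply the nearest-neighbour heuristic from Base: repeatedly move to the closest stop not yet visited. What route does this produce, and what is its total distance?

Base → [P3:9 / P6:14 / P2:16 / P5:19 / P1:27 / P7:30 / P4:33] → P3 (9)
P3 → [P5:20 / P6:23 / P2:25 / P1:36 / P7:39 / P4:42] → P5 (20)
P5 → [P6:13 / P2:21 / P4:24 / P7:27 / P1:30] → P6 (13)
P6 → [P2:8 / P7:16 / P1:17 / P4:19] → P2 (8)
P2 → [P1:11 / P7:14 / P4:17] → P1 (11)
P1 → [P7:3 / P4:10] → P7 (3)
P7 → [P4:7] → P4 (7)
Return P4→Base: 33.
Total = 9 + 20 + 13 + 8 + 11 + 3 + 7 + 33 = 104.

Total distance 104 miles via the nearest-neighbour route Base → P3 → P5 → P6 → P2 → P1 → P7 → P4 → Base.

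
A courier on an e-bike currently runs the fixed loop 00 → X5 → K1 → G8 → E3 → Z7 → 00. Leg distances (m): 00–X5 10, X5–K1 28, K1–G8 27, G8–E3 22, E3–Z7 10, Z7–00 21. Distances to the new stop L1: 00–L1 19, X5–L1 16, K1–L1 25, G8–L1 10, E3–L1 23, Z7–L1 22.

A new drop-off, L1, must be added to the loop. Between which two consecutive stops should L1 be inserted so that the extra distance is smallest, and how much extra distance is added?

Insertion cost between consecutive stops i–j is d(i,L1) + d(L1,j) − d(i,j):
  between 00 and X5: 19 + 16 − 10 = 25
  between X5 and K1: 16 + 25 − 28 = 13
  between K1 and G8: 25 + 10 − 27 = 8
  between G8 and E3: 10 + 23 − 22 = 11
  between E3 and Z7: 23 + 22 − 10 = 35
  between Z7 and 00: 22 + 19 − 21 = 20
Cheapest insertion is between K1 and G8, adding 8.
New total = 118 + 8 = 126.

Minimum extra distance: 8 m, inserting L1 between K1 and G8.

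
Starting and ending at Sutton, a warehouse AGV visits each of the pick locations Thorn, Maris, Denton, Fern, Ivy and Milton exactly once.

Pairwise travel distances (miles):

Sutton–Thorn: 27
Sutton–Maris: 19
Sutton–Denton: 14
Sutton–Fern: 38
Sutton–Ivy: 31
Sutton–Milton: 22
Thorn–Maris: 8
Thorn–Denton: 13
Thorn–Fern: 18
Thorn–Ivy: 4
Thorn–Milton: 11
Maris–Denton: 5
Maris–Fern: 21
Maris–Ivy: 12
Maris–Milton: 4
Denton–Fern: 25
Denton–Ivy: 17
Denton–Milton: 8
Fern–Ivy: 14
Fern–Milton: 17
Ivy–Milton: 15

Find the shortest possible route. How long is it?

Shortest round trip = 84 miles.

With 6 stops there are 6!/2 = 360 distinct round trips (a route and its reverse cost the same).
Sutton → Thorn → Maris → Denton → Fern → Ivy → Milton → Sutton: 27+8+5+25+14+15+22 = 116
Sutton → Thorn → Maris → Denton → Fern → Milton → Ivy → Sutton: 27+8+5+25+17+15+31 = 128
Sutton → Thorn → Maris → Denton → Ivy → Fern → Milton → Sutton: 27+8+5+17+14+17+22 = 110
Sutton → Thorn → Maris → Denton → Ivy → Milton → Fern → Sutton: 27+8+5+17+15+17+38 = 127
Sutton → Thorn → Maris → Denton → Milton → Fern → Ivy → Sutton: 27+8+5+8+17+14+31 = 110
Sutton → Thorn → Maris → Denton → Milton → Ivy → Fern → Sutton: 27+8+5+8+15+14+38 = 115
Sutton → Thorn → Maris → Fern → Denton → Ivy → Milton → Sutton: 27+8+21+25+17+15+22 = 135
Sutton → Thorn → Maris → Fern → Denton → Milton → Ivy → Sutton: 27+8+21+25+8+15+31 = 135
… (352 more)
Sutton → Maris → Thorn → Ivy → Fern → Milton → Denton → Sutton: 19+8+4+14+17+8+14 = 84  ← best
The minimum is 84.
One optimal route: Sutton → Maris → Thorn → Ivy → Fern → Milton → Denton → Sutton (or its reverse).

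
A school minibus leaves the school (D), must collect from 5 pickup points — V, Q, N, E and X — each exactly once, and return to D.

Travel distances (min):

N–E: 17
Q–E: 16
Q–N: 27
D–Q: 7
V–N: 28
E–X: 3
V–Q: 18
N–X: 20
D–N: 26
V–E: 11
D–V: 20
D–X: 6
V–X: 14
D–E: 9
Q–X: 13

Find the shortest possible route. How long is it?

Shortest round trip = 79 min.

D-V-Q-N-E-X-D: 20+18+27+17+3+6 = 91
D-V-Q-N-X-E-D: 20+18+27+20+3+9 = 97
D-V-Q-E-N-X-D: 20+18+16+17+20+6 = 97
D-V-Q-E-X-N-D: 20+18+16+3+20+26 = 103
D-V-Q-X-N-E-D: 20+18+13+20+17+9 = 97
D-V-Q-X-E-N-D: 20+18+13+3+17+26 = 97
D-V-N-Q-E-X-D: 20+28+27+16+3+6 = 100
D-V-N-Q-X-E-D: 20+28+27+13+3+9 = 100
D-V-N-E-Q-X-D: 20+28+17+16+13+6 = 100
D-V-N-E-X-Q-D: 20+28+17+3+13+7 = 88
D-V-N-X-Q-E-D: 20+28+20+13+16+9 = 106
D-V-N-X-E-Q-D: 20+28+20+3+16+7 = 94
D-V-E-Q-N-X-D: 20+11+16+27+20+6 = 100
D-V-E-Q-X-N-D: 20+11+16+13+20+26 = 106
… (46 more)
D-Q-V-N-E-X-D: 7+18+28+17+3+6 = 79  ← best
The minimum is 79.
One optimal route: D → Q → V → N → E → X → D (or its reverse).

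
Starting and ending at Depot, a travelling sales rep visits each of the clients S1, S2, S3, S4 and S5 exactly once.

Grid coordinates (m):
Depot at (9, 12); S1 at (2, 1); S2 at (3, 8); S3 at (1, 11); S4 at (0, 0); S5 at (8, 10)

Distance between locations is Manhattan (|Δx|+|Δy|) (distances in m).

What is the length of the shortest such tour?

42 m — the shortest possible round trip.

There are 60 distinct closed tours to check (reversals are equivalent).
Depot → S1 → S2 → S3 → S4 → S5 → Depot: 18+8+5+12+18+3 = 64
Depot → S1 → S2 → S3 → S5 → S4 → Depot: 18+8+5+8+18+21 = 78
Depot → S1 → S2 → S4 → S3 → S5 → Depot: 18+8+11+12+8+3 = 60
Depot → S1 → S2 → S4 → S5 → S3 → Depot: 18+8+11+18+8+9 = 72
Depot → S1 → S2 → S5 → S3 → S4 → Depot: 18+8+7+8+12+21 = 74
Depot → S1 → S2 → S5 → S4 → S3 → Depot: 18+8+7+18+12+9 = 72
Depot → S1 → S3 → S2 → S4 → S5 → Depot: 18+11+5+11+18+3 = 66
Depot → S1 → S3 → S2 → S5 → S4 → Depot: 18+11+5+7+18+21 = 80
Depot → S1 → S3 → S4 → S2 → S5 → Depot: 18+11+12+11+7+3 = 62
Depot → S1 → S3 → S4 → S5 → S2 → Depot: 18+11+12+18+7+10 = 76
Depot → S1 → S3 → S5 → S2 → S4 → Depot: 18+11+8+7+11+21 = 76
Depot → S1 → S3 → S5 → S4 → S2 → Depot: 18+11+8+18+11+10 = 76
Depot → S1 → S4 → S2 → S3 → S5 → Depot: 18+3+11+5+8+3 = 48
Depot → S1 → S4 → S2 → S5 → S3 → Depot: 18+3+11+7+8+9 = 56
… (46 more)
Depot → S3 → S4 → S1 → S2 → S5 → Depot: 9+12+3+8+7+3 = 42  ← best
The minimum is 42.
One optimal route: Depot → S3 → S4 → S1 → S2 → S5 → Depot (or its reverse).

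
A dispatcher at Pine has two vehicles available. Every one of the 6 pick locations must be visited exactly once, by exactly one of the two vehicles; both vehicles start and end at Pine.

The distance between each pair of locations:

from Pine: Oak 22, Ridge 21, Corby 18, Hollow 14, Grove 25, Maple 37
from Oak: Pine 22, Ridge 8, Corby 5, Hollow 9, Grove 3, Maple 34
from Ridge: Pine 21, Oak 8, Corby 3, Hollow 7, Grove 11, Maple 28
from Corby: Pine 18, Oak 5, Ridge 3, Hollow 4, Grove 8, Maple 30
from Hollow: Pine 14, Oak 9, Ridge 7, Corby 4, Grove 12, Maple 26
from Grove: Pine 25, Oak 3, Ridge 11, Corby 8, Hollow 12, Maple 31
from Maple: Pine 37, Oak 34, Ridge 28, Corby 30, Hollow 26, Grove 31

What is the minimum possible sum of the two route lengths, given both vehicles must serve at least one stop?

128 — the smallest possible combined total.

Check every non-empty split of the stops between the two vehicles; for each half take its own optimal tour:
  {Oak} + {Ridge, Corby, Hollow, Grove, Maple}: 44 + 100 = 144
  {Ridge} + {Oak, Corby, Hollow, Grove, Maple}: 42 + 94 = 136
  {Oak, Ridge} + {Corby, Hollow, Grove, Maple}: 51 + 94 = 145
  {Corby} + {Oak, Ridge, Hollow, Grove, Maple}: 36 + 100 = 136
  {Oak, Corby} + {Ridge, Hollow, Grove, Maple}: 45 + 100 = 145
  {Ridge, Corby} + {Oak, Hollow, Grove, Maple}: 42 + 94 = 136
  … (31 splits in total)
  {Hollow} + {Oak, Ridge, Corby, Grove, Maple}: 28 + 100 = 128  ← best
Best: vehicle 1 Pine → Hollow → Pine = 28; vehicle 2 Pine → Ridge → Corby → Oak → Grove → Maple → Pine = 100; combined 128.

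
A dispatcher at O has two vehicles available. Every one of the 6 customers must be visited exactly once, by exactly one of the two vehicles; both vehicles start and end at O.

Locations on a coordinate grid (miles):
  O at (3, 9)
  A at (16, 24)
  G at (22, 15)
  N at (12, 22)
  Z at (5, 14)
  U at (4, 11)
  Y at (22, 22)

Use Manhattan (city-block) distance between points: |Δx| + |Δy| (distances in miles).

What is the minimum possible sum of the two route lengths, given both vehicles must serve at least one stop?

Check every non-empty split of the stops between the two vehicles; for each half take its own optimal tour:
  {A} + {G, N, Z, U, Y}: 56 + 64 = 120
  {G} + {A, N, Z, U, Y}: 50 + 68 = 118
  {A, G} + {N, Z, U, Y}: 68 + 64 = 132
  {N} + {A, G, Z, U, Y}: 44 + 68 = 112
  {A, N} + {G, Z, U, Y}: 56 + 64 = 120
  {G, N} + {A, Z, U, Y}: 64 + 68 = 132
  … (31 splits in total)
  {U} + {A, G, N, Z, Y}: 6 + 68 = 74  ← best
Best: vehicle 1 O → U → O = 6; vehicle 2 O → G → Y → A → N → Z → O = 68; combined 74.

74 miles — the smallest possible combined total.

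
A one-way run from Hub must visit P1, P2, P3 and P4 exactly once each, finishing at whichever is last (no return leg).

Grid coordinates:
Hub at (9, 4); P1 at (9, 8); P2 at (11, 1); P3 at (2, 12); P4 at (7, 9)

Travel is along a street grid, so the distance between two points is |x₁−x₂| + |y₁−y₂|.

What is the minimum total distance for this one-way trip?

Shortest open route: 25.

There are 4! = 24 possible orderings.
Hub - P1 - P2 - P3 - P4: 4+9+20+8 = 41
Hub - P1 - P2 - P4 - P3: 4+9+12+8 = 33
Hub - P1 - P3 - P2 - P4: 4+11+20+12 = 47
Hub - P1 - P3 - P4 - P2: 4+11+8+12 = 35
Hub - P1 - P4 - P2 - P3: 4+3+12+20 = 39
Hub - P1 - P4 - P3 - P2: 4+3+8+20 = 35
Hub - P2 - P1 - P3 - P4: 5+9+11+8 = 33
Hub - P2 - P1 - P4 - P3: 5+9+3+8 = 25
Hub - P2 - P3 - P1 - P4: 5+20+11+3 = 39
Hub - P2 - P3 - P4 - P1: 5+20+8+3 = 36
Hub - P2 - P4 - P1 - P3: 5+12+3+11 = 31
Hub - P2 - P4 - P3 - P1: 5+12+8+11 = 36
Hub - P3 - P1 - P2 - P4: 15+11+9+12 = 47
Hub - P3 - P1 - P4 - P2: 15+11+3+12 = 41
… (10 more)
The minimum is 25.
One shortest path: Hub → P2 → P1 → P4 → P3.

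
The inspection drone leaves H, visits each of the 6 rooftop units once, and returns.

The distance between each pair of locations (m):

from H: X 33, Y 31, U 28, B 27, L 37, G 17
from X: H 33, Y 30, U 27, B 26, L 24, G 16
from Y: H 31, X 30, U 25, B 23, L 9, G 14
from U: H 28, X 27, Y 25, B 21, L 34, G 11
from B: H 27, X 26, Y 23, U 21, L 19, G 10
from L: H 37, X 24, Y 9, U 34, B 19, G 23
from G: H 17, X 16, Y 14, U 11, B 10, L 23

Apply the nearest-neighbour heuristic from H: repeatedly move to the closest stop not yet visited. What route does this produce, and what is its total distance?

H → [G:17 / B:27 / U:28 / Y:31 / X:33 / L:37] → G (17)
G → [B:10 / U:11 / Y:14 / X:16 / L:23] → B (10)
B → [L:19 / U:21 / Y:23 / X:26] → L (19)
L → [Y:9 / X:24 / U:34] → Y (9)
Y → [U:25 / X:30] → U (25)
U → [X:27] → X (27)
Return X→H: 33.
Total = 17 + 10 + 19 + 9 + 25 + 27 + 33 = 140.

Total distance 140 m via the nearest-neighbour route H → G → B → L → Y → U → X → H.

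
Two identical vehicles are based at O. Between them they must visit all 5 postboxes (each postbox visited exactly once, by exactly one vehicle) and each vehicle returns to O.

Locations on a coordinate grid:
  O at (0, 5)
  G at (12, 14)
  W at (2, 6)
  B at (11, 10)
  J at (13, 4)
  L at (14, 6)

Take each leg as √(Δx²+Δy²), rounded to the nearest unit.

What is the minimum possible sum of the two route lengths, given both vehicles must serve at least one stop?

43 — the smallest possible combined total.

Check every non-empty split of the stops between the two vehicles; for each half take its own optimal tour:
  {G} + {W, B, J, L}: 30 + 32 = 62
  {W} + {G, B, J, L}: 4 + 39 = 43
  {G, W} + {B, J, L}: 30 + 32 = 62
  {B} + {G, W, J, L}: 24 + 38 = 62
  {G, B} + {W, J, L}: 31 + 29 = 60
  {W, B} + {G, J, L}: 24 + 38 = 62
  … (15 splits in total)
Best: vehicle 1 O → W → O = 4; vehicle 2 O → G → B → L → J → O = 39; combined 43.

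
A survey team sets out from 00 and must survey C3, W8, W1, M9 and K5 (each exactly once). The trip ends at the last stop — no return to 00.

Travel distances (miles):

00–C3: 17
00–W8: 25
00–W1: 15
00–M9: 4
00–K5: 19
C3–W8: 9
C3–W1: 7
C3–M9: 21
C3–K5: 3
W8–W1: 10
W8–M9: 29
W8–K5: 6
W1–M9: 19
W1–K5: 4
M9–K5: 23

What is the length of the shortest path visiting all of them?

There are 5! = 120 possible orderings.
00 → C3 → W8 → W1 → M9 → K5: 17+9+10+19+23 = 78
00 → C3 → W8 → W1 → K5 → M9: 17+9+10+4+23 = 63
00 → C3 → W8 → M9 → W1 → K5: 17+9+29+19+4 = 78
00 → C3 → W8 → M9 → K5 → W1: 17+9+29+23+4 = 82
00 → C3 → W8 → K5 → W1 → M9: 17+9+6+4+19 = 55
00 → C3 → W8 → K5 → M9 → W1: 17+9+6+23+19 = 74
00 → C3 → W1 → W8 → M9 → K5: 17+7+10+29+23 = 86
00 → C3 → W1 → W8 → K5 → M9: 17+7+10+6+23 = 63
00 → C3 → W1 → M9 → W8 → K5: 17+7+19+29+6 = 78
00 → C3 → W1 → M9 → K5 → W8: 17+7+19+23+6 = 72
00 → C3 → W1 → K5 → W8 → M9: 17+7+4+6+29 = 63
00 → C3 → W1 → K5 → M9 → W8: 17+7+4+23+29 = 80
00 → C3 → M9 → W8 → W1 → K5: 17+21+29+10+4 = 81
00 → C3 → M9 → W8 → K5 → W1: 17+21+29+6+4 = 77
… (106 more)
00 → M9 → W1 → C3 → K5 → W8: 4+19+7+3+6 = 39  ← best
The minimum is 39.
One shortest path: 00 → M9 → W1 → C3 → K5 → W8.

39 miles — the minimum one-way total.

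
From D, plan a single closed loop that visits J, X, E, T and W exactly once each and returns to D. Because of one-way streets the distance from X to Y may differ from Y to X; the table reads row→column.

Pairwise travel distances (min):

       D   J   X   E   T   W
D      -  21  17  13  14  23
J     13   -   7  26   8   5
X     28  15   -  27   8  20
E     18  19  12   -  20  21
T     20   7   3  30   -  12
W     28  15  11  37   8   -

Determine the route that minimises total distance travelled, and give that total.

Minimum total distance: 73 min.

D-J-X-E-T-W-D: 21+7+27+20+12+28 = 115
D-J-X-E-W-T-D: 21+7+27+21+8+20 = 104
D-J-X-T-E-W-D: 21+7+8+30+21+28 = 115
D-J-X-T-W-E-D: 21+7+8+12+37+18 = 103
D-J-X-W-E-T-D: 21+7+20+37+20+20 = 125
D-J-X-W-T-E-D: 21+7+20+8+30+18 = 104
D-J-E-X-T-W-D: 21+26+12+8+12+28 = 107
D-J-E-X-W-T-D: 21+26+12+20+8+20 = 107
D-J-E-T-X-W-D: 21+26+20+3+20+28 = 118
D-J-E-T-W-X-D: 21+26+20+12+11+28 = 118
D-J-E-W-X-T-D: 21+26+21+11+8+20 = 107
D-J-E-W-T-X-D: 21+26+21+8+3+28 = 107
D-J-T-X-E-W-D: 21+8+3+27+21+28 = 108
D-J-T-X-W-E-D: 21+8+3+20+37+18 = 107
… (106 more)
D-E-X-J-W-T-D: 13+12+15+5+8+20 = 73  ← best
The minimum is 73.
One optimal route: D → E → X → J → W → T → D.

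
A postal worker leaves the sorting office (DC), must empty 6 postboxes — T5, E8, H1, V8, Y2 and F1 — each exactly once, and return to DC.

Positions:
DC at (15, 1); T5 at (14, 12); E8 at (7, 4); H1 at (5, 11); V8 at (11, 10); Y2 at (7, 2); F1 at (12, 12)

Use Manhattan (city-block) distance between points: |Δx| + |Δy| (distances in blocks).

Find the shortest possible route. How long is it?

With 6 stops there are 6!/2 = 360 distinct round trips (a route and its reverse cost the same).
DC → T5 → E8 → H1 → V8 → Y2 → F1 → DC: 12+15+9+7+12+15+14 = 84
DC → T5 → E8 → H1 → V8 → F1 → Y2 → DC: 12+15+9+7+3+15+9 = 70
DC → T5 → E8 → H1 → Y2 → V8 → F1 → DC: 12+15+9+11+12+3+14 = 76
DC → T5 → E8 → H1 → Y2 → F1 → V8 → DC: 12+15+9+11+15+3+13 = 78
DC → T5 → E8 → H1 → F1 → V8 → Y2 → DC: 12+15+9+8+3+12+9 = 68
DC → T5 → E8 → H1 → F1 → Y2 → V8 → DC: 12+15+9+8+15+12+13 = 84
DC → T5 → E8 → V8 → H1 → Y2 → F1 → DC: 12+15+10+7+11+15+14 = 84
DC → T5 → E8 → V8 → H1 → F1 → Y2 → DC: 12+15+10+7+8+15+9 = 76
… (352 more)
DC → T5 → F1 → V8 → H1 → E8 → Y2 → DC: 12+2+3+7+9+2+9 = 44  ← best
The minimum is 44.
One optimal route: DC → T5 → F1 → V8 → H1 → E8 → Y2 → DC (or its reverse).

44 blocks — the shortest possible round trip.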